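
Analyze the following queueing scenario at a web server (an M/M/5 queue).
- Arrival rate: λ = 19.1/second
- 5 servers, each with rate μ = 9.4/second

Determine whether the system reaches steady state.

Stability requires ρ = λ/(cμ) < 1
ρ = 19.1/(5 × 9.4) = 19.1/47.00 = 0.4064
Since 0.4064 < 1, the system is STABLE.
The servers are busy 40.64% of the time.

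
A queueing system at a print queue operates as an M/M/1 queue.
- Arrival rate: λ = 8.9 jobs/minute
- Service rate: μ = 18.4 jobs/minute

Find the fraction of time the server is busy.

Server utilization: ρ = λ/μ
ρ = 8.9/18.4 = 0.4837
The server is busy 48.37% of the time.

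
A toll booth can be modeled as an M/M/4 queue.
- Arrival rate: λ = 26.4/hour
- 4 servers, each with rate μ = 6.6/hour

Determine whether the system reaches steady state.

Stability requires ρ = λ/(cμ) < 1
ρ = 26.4/(4 × 6.6) = 26.4/26.40 = 1.0000
Since 1.0000 ≥ 1, the system is UNSTABLE.
Need c > λ/μ = 26.4/6.6 = 4.00.
Minimum servers needed: c = 5.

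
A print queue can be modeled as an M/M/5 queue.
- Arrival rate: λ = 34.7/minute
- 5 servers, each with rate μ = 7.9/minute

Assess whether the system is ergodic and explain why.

Stability requires ρ = λ/(cμ) < 1
ρ = 34.7/(5 × 7.9) = 34.7/39.50 = 0.8785
Since 0.8785 < 1, the system is STABLE.
The servers are busy 87.85% of the time.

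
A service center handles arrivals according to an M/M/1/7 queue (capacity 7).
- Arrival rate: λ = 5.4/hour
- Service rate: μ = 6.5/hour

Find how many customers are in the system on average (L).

ρ = λ/μ = 5.4/6.5 = 0.83077
P₀ = (1-ρ)/(1-ρ^(K+1)) = (1-0.83077)/(1-0.83077^8) = 0.1692/0.7731 = 0.2189
P_K = P₀×ρ^K = 0.21890 × 0.83077^7 = 0.21890 × 0.27313 = 0.05979
L = ρ[1 - (K+1)ρ^K + Kρ^(K+1)] / [(1-ρ)(1-ρ^(K+1))]
L = 0.83077 × (1 - 8×0.27313 + 7×0.22691) / ((1 - 0.83077) × (1 - 0.22691)) = 2.5611 customers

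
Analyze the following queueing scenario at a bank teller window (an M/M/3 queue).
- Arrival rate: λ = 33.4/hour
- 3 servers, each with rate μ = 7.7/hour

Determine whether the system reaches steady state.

Stability requires ρ = λ/(cμ) < 1
ρ = 33.4/(3 × 7.7) = 33.4/23.10 = 1.4459
Since 1.4459 ≥ 1, the system is UNSTABLE.
Need c > λ/μ = 33.4/7.7 = 4.34.
Minimum servers needed: c = 5.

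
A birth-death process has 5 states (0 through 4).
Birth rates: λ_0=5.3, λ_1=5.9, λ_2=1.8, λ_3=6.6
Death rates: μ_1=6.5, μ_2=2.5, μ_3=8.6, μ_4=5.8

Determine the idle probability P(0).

Ratios P(n)/P(0) = (λ₀···λₙ₋₁)/(μ₁···μₙ):
P(1)/P(0) = (5.3)/(6.5) = 0.8154
P(2)/P(0) = (5.3×5.9)/(6.5×2.5) = 1.9243
P(3)/P(0) = (5.3×5.9×1.8)/(6.5×2.5×8.6) = 0.4028
P(4)/P(0) = (5.3×5.9×1.8×6.6)/(6.5×2.5×8.6×5.8) = 0.4583

Normalization: ∑ P(n) = 1
P(0) × (1.0000 + 0.8154 + 1.9243 + 0.4028 + 0.4583) = 1
P(0) × 4.6008 = 1
P(0) = 1/4.6008 = 0.2174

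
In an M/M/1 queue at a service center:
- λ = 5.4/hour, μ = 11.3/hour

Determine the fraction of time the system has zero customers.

ρ = λ/μ = 5.4/11.3 = 0.4779
P(0) = 1 - ρ = 1 - 0.4779 = 0.5221
The server is idle 52.21% of the time.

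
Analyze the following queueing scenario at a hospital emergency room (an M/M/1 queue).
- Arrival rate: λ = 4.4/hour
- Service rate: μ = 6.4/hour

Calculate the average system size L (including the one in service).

ρ = λ/μ = 4.4/6.4 = 0.6875
For M/M/1: L = λ/(μ-λ)
L = 4.4/(6.4-4.4) = 4.4/2.00
L = 2.2000 patients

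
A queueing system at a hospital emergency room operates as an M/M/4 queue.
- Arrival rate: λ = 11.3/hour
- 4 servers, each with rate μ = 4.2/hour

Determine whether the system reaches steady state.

Stability requires ρ = λ/(cμ) < 1
ρ = 11.3/(4 × 4.2) = 11.3/16.80 = 0.6726
Since 0.6726 < 1, the system is STABLE.
The servers are busy 67.26% of the time.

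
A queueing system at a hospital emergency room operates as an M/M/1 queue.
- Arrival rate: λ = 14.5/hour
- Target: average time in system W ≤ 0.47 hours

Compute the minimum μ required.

For M/M/1: W = 1/(μ-λ)
Need W ≤ 0.47, so 1/(μ-λ) ≤ 0.47
μ - λ ≥ 1/0.47 = 2.1277
μ ≥ 14.5 + 2.1277 = 16.6277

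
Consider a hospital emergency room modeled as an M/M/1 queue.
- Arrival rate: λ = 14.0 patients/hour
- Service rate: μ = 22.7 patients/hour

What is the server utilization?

Server utilization: ρ = λ/μ
ρ = 14.0/22.7 = 0.6167
The server is busy 61.67% of the time.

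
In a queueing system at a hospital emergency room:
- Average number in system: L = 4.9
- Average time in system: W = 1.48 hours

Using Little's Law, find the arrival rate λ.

Little's Law: L = λW, so λ = L/W
λ = 4.9/1.48 = 3.3108 patients/hour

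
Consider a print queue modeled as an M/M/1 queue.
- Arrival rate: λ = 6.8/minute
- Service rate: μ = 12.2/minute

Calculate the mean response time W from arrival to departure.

First, compute utilization: ρ = λ/μ = 6.8/12.2 = 0.5574
For M/M/1: W = 1/(μ-λ)
W = 1/(12.2-6.8) = 1/5.40
W = 0.1852 minutes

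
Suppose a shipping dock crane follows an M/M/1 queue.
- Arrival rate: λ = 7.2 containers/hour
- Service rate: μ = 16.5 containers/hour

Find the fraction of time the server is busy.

Server utilization: ρ = λ/μ
ρ = 7.2/16.5 = 0.4364
The server is busy 43.64% of the time.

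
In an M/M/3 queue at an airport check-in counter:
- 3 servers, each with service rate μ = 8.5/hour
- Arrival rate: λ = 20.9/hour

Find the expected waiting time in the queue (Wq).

Traffic intensity: ρ = λ/(cμ) = 20.9/(3×8.5) = 0.8196
Since ρ = 0.8196 < 1, system is stable.
Offered load a = λ/μ = cρ = 20.9/8.5 = 2.4588
P₀ = [ Σₙ₌₀^2 aⁿ/n! + a^3/(3!(1-ρ)) ]⁻¹
Σ = a^0/0! + a^1/1! + a^2/2! = 1.0000 + 2.4588 + 3.0229 = 6.4817
a^3/(3!(1-ρ)) = 14.8656/(6 × 0.180392) = 13.7345
P₀ = 1/(6.4817 + 13.7345) = 0.04947
Lq = P₀·a^3·ρ / (3!(1-ρ)²) = 0.04946518 × 14.86559 × 0.8196078 / (6 × 0.03254133) = 3.0867
Wq = Lq/λ = 3.0867/20.9 = 0.1477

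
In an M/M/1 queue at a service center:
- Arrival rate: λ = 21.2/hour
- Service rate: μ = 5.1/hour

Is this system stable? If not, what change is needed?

Stability requires ρ = λ/(cμ) < 1
ρ = 21.2/(1 × 5.1) = 21.2/5.10 = 4.1569
Since 4.1569 ≥ 1, the system is UNSTABLE.
Queue grows without bound. Need μ > λ = 21.2.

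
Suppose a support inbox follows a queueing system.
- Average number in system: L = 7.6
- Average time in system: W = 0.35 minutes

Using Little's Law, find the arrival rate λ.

Little's Law: L = λW, so λ = L/W
λ = 7.6/0.35 = 21.7143 emails/minute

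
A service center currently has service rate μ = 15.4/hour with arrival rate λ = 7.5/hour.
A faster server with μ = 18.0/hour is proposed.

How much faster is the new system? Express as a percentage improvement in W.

System 1: ρ₁ = 7.5/15.4 = 0.4870, W₁ = 1/(15.4-7.5) = 0.12658
System 2: ρ₂ = 7.5/18.0 = 0.4167, W₂ = 1/(18.0-7.5) = 0.095238
Improvement: (W₁-W₂)/W₁ = (0.12658-0.095238)/0.12658 = 24.76%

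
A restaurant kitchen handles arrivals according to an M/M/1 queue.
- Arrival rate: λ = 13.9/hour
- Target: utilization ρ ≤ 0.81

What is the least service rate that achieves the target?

ρ = λ/μ, so μ = λ/ρ
μ ≥ 13.9/0.81 = 17.1605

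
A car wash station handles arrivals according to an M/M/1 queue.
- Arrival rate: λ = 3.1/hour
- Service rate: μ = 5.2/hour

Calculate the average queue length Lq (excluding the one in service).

ρ = λ/μ = 3.1/5.2 = 0.5962
For M/M/1: Lq = λ²/(μ(μ-λ))
Lq = 9.61/(5.2 × 2.10)
Lq = 0.8800 cars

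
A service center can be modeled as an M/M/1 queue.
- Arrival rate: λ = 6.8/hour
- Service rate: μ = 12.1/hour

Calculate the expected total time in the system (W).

First, compute utilization: ρ = λ/μ = 6.8/12.1 = 0.5620
For M/M/1: W = 1/(μ-λ)
W = 1/(12.1-6.8) = 1/5.30
W = 0.1887 hours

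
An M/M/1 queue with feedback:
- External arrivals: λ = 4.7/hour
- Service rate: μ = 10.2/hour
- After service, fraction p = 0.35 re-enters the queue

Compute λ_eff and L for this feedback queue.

Effective arrival rate: λ_eff = λ/(1-p) = 4.7/(1-0.35) = 4.7/0.65 = 7.2308
ρ = λ_eff/μ = 7.2308/10.2 = 0.7089
L = ρ/(1-ρ) = 0.7089/(1-0.7089) = 2.4352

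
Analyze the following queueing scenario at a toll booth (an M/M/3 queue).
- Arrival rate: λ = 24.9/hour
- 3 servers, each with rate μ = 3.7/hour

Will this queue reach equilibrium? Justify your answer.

Stability requires ρ = λ/(cμ) < 1
ρ = 24.9/(3 × 3.7) = 24.9/11.10 = 2.2432
Since 2.2432 ≥ 1, the system is UNSTABLE.
Need c > λ/μ = 24.9/3.7 = 6.73.
Minimum servers needed: c = 7.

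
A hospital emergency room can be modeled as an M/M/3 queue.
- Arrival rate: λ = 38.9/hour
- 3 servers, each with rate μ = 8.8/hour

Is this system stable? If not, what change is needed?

Stability requires ρ = λ/(cμ) < 1
ρ = 38.9/(3 × 8.8) = 38.9/26.40 = 1.4735
Since 1.4735 ≥ 1, the system is UNSTABLE.
Need c > λ/μ = 38.9/8.8 = 4.42.
Minimum servers needed: c = 5.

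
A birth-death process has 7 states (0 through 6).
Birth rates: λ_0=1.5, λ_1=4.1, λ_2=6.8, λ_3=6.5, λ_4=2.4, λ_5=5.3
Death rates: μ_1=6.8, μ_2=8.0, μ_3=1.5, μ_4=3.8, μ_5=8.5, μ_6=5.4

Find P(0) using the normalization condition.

Ratios P(n)/P(0) = (λ₀···λₙ₋₁)/(μ₁···μₙ):
P(1)/P(0) = (1.5)/(6.8) = 0.2206
P(2)/P(0) = (1.5×4.1)/(6.8×8.0) = 0.1131
P(3)/P(0) = (1.5×4.1×6.8)/(6.8×8.0×1.5) = 0.5125
P(4)/P(0) = (1.5×4.1×6.8×6.5)/(6.8×8.0×1.5×3.8) = 0.8766
P(5)/P(0) = (1.5×4.1×6.8×6.5×2.4)/(6.8×8.0×1.5×3.8×8.5) = 0.2475
P(6)/P(0) = (1.5×4.1×6.8×6.5×2.4×5.3)/(6.8×8.0×1.5×3.8×8.5×5.4) = 0.2429

Normalization: ∑ P(n) = 1
P(0) × (1.0000 + 0.2206 + 0.1131 + 0.5125 + 0.8766 + 0.2475 + 0.2429) = 1
P(0) × 3.2132 = 1
P(0) = 1/3.2132 = 0.3112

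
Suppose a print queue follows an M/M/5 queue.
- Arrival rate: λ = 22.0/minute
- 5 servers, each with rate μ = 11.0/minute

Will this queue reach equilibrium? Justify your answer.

Stability requires ρ = λ/(cμ) < 1
ρ = 22.0/(5 × 11.0) = 22.0/55.00 = 0.4000
Since 0.4000 < 1, the system is STABLE.
The servers are busy 40.00% of the time.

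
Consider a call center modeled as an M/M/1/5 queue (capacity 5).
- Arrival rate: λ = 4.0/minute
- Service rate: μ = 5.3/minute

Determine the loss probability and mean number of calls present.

ρ = λ/μ = 4.0/5.3 = 0.75472
P₀ = (1-ρ)/(1-ρ^(K+1)) = (1-0.75472)/(1-0.75472^6) = 0.2453/0.8152 = 0.3009
P_K = P₀×ρ^K = 0.30089 × 0.75472^5 = 0.30089 × 0.24487 = 0.07368
Blocking probability P_5 = 0.07368 (7.37%)
L = ρ[1 - (K+1)ρ^K + Kρ^(K+1)] / [(1-ρ)(1-ρ^(K+1))]
L = 0.75472 × (1 - 6×0.24487 + 5×0.18481) / ((1 - 0.75472) × (1 - 0.18481)) = 1.7168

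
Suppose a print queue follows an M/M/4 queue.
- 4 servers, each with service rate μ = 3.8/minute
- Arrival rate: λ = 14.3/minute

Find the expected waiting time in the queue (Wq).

Traffic intensity: ρ = λ/(cμ) = 14.3/(4×3.8) = 0.9408
Since ρ = 0.9408 < 1, system is stable.
Offered load a = λ/μ = cρ = 14.3/3.8 = 3.7632
P₀ = [ Σₙ₌₀^3 aⁿ/n! + a^4/(4!(1-ρ)) ]⁻¹
Σ = a^0/0! + a^1/1! + a^2/2! + a^3/3! = 1.00000 + 3.76316 + 7.08068 + 8.88190 = 20.7257
a^4/(4!(1-ρ)) = 200.5440/(24 × 0.0592105) = 141.1236
P₀ = 1/(20.7257 + 141.1236) = 0.006179
Lq = P₀·a^4·ρ / (4!(1-ρ)²) = 0.0061786 × 200.5440 × 0.94079 / (24 × 0.0035059) = 13.8542
Wq = Lq/λ = 13.8542/14.3 = 0.9688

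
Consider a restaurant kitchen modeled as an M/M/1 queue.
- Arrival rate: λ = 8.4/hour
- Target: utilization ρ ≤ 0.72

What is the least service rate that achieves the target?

ρ = λ/μ, so μ = λ/ρ
μ ≥ 8.4/0.72 = 11.6667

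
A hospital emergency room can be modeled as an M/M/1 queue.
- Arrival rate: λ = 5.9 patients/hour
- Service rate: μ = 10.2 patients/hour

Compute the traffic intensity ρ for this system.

Server utilization: ρ = λ/μ
ρ = 5.9/10.2 = 0.5784
The server is busy 57.84% of the time.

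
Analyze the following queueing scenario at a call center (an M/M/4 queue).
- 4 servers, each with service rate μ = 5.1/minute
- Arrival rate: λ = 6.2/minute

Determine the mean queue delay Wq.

Traffic intensity: ρ = λ/(cμ) = 6.2/(4×5.1) = 0.3039
Since ρ = 0.3039 < 1, system is stable.
Offered load a = λ/μ = cρ = 6.2/5.1 = 1.2157
P₀ = [ Σₙ₌₀^3 aⁿ/n! + a^4/(4!(1-ρ)) ]⁻¹
Σ = a^0/0! + a^1/1! + a^2/2! + a^3/3! = 1.0000 + 1.2157 + 0.73895 + 0.29944 = 3.2541
a^4/(4!(1-ρ)) = 2.1842/(24 × 0.6961) = 0.1307
P₀ = 1/(3.2541 + 0.1307) = 0.2954
Lq = P₀·a^4·ρ / (4!(1-ρ)²) = 0.2954 × 2.1842 × 0.3039 / (24 × 0.4845) = 0.01686
Wq = Lq/λ = 0.016865/6.2 = 0.002720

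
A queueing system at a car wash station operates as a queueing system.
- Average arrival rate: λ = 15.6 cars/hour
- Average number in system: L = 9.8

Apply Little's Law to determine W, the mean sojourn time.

Little's Law: L = λW, so W = L/λ
W = 9.8/15.6 = 0.6282 hours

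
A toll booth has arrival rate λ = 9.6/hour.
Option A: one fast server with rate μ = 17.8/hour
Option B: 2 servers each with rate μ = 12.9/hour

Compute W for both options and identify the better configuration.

Option A: single server μ = 17.8 (M/M/1)
  ρ_A = 9.6/17.8 = 0.5393
  W_A = 1/(μ-λ) = 1/(17.8-9.6) = 1/8.20 = 0.1220

Option B: 2 servers μ = 12.9 (M/M/2)
  ρ_B = λ/(cμ) = 9.6/(2×12.9) = 0.3721
  Offered load a = λ/μ = cρ = 9.6/12.9 = 0.7442
  P₀ = [ Σₙ₌₀^1 aⁿ/n! + a^2/(2!(1-ρ)) ]⁻¹
  Σ = a^0/0! + a^1/1! = 1.0000 + 0.7442 = 1.7442
  a^2/(2!(1-ρ)) = 0.5538/(2 × 0.6279) = 0.4410
  P₀ = 1/(1.7442 + 0.4410) = 0.4576
  Lq = P₀·a^2·ρ / (2!(1-ρ)²) = 0.4576 × 0.5538 × 0.3721 / (2 × 0.3943) = 0.1196
  Wq_B = Lq/λ = 0.1196/9.6 = 0.01246
  W_B = Wq_B + 1/μ = 0.01246 + 0.07752 = 0.08998

Since W_B = 0.08998 < W_A = 0.1220, Option B (multiple servers) has the shorter time in system.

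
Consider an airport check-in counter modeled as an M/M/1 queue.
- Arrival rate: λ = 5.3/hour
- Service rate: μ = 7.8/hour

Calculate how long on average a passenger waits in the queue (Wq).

First, compute utilization: ρ = λ/μ = 5.3/7.8 = 0.6795
For M/M/1: Wq = λ/(μ(μ-λ))
Wq = 5.3/(7.8 × (7.8-5.3))
Wq = 5.3/(7.8 × 2.50)
Wq = 0.2718 hours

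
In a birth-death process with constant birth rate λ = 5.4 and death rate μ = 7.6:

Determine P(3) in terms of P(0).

For constant rates: P(n)/P(0) = (λ/μ)^n
P(3)/P(0) = (5.4/7.6)^3 = 0.7105^3 = 0.3587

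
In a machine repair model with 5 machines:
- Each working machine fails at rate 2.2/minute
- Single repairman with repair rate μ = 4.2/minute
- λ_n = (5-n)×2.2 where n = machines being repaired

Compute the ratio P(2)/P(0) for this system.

P(2)/P(0) = ∏_{i=0}^{2-1} λ_i/μ_{i+1}
= (5-0)×2.2/4.2 × (5-1)×2.2/4.2
= 5.4875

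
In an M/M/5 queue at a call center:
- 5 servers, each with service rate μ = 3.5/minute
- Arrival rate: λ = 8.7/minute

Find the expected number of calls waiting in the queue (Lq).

Traffic intensity: ρ = λ/(cμ) = 8.7/(5×3.5) = 0.4971
Since ρ = 0.4971 < 1, system is stable.
Offered load a = λ/μ = cρ = 8.7/3.5 = 2.4857
P₀ = [ Σₙ₌₀^4 aⁿ/n! + a^5/(5!(1-ρ)) ]⁻¹
Σ = a^0/0! + a^1/1! + a^2/2! + a^3/3! + a^4/4! = 1.0000 + 2.4857 + 3.0894 + 2.5598 + 1.5907 = 10.7256
a^5/(5!(1-ρ)) = 94.8978/(120 × 0.50286) = 1.5726
P₀ = 1/(10.7256 + 1.5726) = 0.08131
Lq = P₀·a^5·ρ / (5!(1-ρ)²) = 0.08131 × 94.8978 × 0.4971 / (120 × 0.2529) = 0.1264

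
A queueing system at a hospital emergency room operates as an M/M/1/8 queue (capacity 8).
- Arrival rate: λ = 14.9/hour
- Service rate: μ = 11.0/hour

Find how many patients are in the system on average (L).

ρ = λ/μ = 14.9/11.0 = 1.35455
P₀ = (1-ρ)/(1-ρ^(K+1)) = (1-1.35455)/(1-1.35455^9) = -0.3545/-14.3517 = 0.02470
P_K = P₀×ρ^K = 0.024704 × 1.35455^8 = 0.024704 × 11.3334 = 0.2800
L = ρ[1 - (K+1)ρ^K + Kρ^(K+1)] / [(1-ρ)(1-ρ^(K+1))]
L = 1.35455 × (1 - 9×11.33340 + 8×15.35166) / ((1 - 1.35455) × (1 - 15.35166)) = 5.8066 patients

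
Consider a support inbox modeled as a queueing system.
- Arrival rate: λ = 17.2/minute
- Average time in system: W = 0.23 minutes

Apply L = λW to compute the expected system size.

Little's Law: L = λW
L = 17.2 × 0.23 = 3.9560 emails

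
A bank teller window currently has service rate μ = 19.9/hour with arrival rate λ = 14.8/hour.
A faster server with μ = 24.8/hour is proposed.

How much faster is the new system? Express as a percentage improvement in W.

System 1: ρ₁ = 14.8/19.9 = 0.7437, W₁ = 1/(19.9-14.8) = 0.19608
System 2: ρ₂ = 14.8/24.8 = 0.5968, W₂ = 1/(24.8-14.8) = 0.10000
Improvement: (W₁-W₂)/W₁ = (0.19608-0.10000)/0.19608 = 49.00%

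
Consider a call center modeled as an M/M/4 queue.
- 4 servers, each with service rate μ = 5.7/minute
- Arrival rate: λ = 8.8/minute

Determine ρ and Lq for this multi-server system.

Traffic intensity: ρ = λ/(cμ) = 8.8/(4×5.7) = 0.3860
Since ρ = 0.3860 < 1, system is stable.
Offered load a = λ/μ = cρ = 8.8/5.7 = 1.5439
P₀ = [ Σₙ₌₀^3 aⁿ/n! + a^4/(4!(1-ρ)) ]⁻¹
Σ = a^0/0! + a^1/1! + a^2/2! + a^3/3! = 1.00000 + 1.54386 + 1.19175 + 0.613299 = 4.3489
a^4/(4!(1-ρ)) = 5.6811/(24 × 0.6140) = 0.3855
P₀ = 1/(4.3489 + 0.3855) = 0.2112
Lq = P₀·a^4·ρ / (4!(1-ρ)²) = 0.21122 × 5.6811 × 0.38596 / (24 × 0.37704) = 0.05118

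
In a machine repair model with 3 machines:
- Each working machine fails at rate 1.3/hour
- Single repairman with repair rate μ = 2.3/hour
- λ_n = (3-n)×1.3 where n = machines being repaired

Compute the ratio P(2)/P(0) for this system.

P(2)/P(0) = ∏_{i=0}^{2-1} λ_i/μ_{i+1}
= (3-0)×1.3/2.3 × (3-1)×1.3/2.3
= 1.9168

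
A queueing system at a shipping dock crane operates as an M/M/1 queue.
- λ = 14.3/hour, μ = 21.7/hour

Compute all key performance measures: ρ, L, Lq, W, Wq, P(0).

Step 1: ρ = λ/μ = 14.3/21.7 = 0.6590
Step 2: L = λ/(μ-λ) = 14.3/7.40 = 1.9324
Step 3: Lq = λ²/(μ(μ-λ)) = 204.49/(21.7×7.40) = 1.2734
Step 4: W = 1/(μ-λ) = 1/7.40 = 0.135135
Step 5: Wq = λ/(μ(μ-λ)) = 14.3/(21.7×7.40) = 0.08905
Step 6: P(0) = 1-ρ = 0.3410
Verify: L = λW = 14.3×0.135135 = 1.9324 ✔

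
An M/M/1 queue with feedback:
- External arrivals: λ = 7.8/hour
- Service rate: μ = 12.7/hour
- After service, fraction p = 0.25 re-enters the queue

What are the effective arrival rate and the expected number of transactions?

Effective arrival rate: λ_eff = λ/(1-p) = 7.8/(1-0.25) = 7.8/0.75 = 10.4000
ρ = λ_eff/μ = 10.4000/12.7 = 0.8188976
L = ρ/(1-ρ) = 0.8188976/(1-0.8188976) = 4.5217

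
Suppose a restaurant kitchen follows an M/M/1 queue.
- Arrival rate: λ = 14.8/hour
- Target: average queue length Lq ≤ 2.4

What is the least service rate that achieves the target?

For M/M/1: Lq = λ²/(μ(μ-λ))
Need Lq ≤ 2.4, i.e. μ(μ-λ) ≥ λ²/2.4
μ² - 14.8μ - 219.04/2.4 ≥ 0  →  μ² - 14.8μ - 91.26667 ≥ 0
Quadratic formula (positive root): μ = [λ + √(λ² + 4×91.26667)]/2
Discriminant: 219.04 + 4×91.26667 = 584.1067, √584.1067 = 24.1683
μ ≥ (14.8 + 24.1683)/2 = 19.4841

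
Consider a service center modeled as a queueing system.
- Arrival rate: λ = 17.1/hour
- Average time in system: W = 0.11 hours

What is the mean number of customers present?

Little's Law: L = λW
L = 17.1 × 0.11 = 1.8810 customers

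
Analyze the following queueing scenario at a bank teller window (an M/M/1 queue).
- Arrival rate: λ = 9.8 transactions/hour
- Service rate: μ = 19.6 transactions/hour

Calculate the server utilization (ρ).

Server utilization: ρ = λ/μ
ρ = 9.8/19.6 = 0.5000
The server is busy 50.00% of the time.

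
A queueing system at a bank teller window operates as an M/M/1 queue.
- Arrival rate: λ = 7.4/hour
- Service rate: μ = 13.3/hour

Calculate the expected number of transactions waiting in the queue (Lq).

ρ = λ/μ = 7.4/13.3 = 0.5564
For M/M/1: Lq = λ²/(μ(μ-λ))
Lq = 54.76/(13.3 × 5.90)
Lq = 0.6978 transactions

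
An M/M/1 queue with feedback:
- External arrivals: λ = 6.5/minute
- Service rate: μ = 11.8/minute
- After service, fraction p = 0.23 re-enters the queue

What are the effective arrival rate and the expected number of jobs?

Effective arrival rate: λ_eff = λ/(1-p) = 6.5/(1-0.23) = 6.5/0.77 = 8.44156
ρ = λ_eff/μ = 8.44156/11.8 = 0.715386
L = ρ/(1-ρ) = 0.715386/(1-0.715386) = 2.5135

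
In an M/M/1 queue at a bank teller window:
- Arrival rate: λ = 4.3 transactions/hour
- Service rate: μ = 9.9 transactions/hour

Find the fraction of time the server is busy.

Server utilization: ρ = λ/μ
ρ = 4.3/9.9 = 0.4343
The server is busy 43.43% of the time.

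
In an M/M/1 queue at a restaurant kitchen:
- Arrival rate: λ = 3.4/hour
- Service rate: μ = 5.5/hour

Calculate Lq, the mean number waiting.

ρ = λ/μ = 3.4/5.5 = 0.6182
For M/M/1: Lq = λ²/(μ(μ-λ))
Lq = 11.56/(5.5 × 2.10)
Lq = 1.0009 orders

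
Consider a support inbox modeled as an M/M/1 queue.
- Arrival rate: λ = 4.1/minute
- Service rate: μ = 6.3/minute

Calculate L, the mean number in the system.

ρ = λ/μ = 4.1/6.3 = 0.6508
For M/M/1: L = λ/(μ-λ)
L = 4.1/(6.3-4.1) = 4.1/2.20
L = 1.8636 emails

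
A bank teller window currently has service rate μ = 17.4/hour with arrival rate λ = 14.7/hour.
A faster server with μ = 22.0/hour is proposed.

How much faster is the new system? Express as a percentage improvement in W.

System 1: ρ₁ = 14.7/17.4 = 0.8448, W₁ = 1/(17.4-14.7) = 0.3704
System 2: ρ₂ = 14.7/22.0 = 0.6682, W₂ = 1/(22.0-14.7) = 0.1370
Improvement: (W₁-W₂)/W₁ = (0.3704-0.1370)/0.3704 = 63.01%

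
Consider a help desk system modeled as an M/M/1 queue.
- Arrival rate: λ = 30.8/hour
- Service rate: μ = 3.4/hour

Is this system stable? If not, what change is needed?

Stability requires ρ = λ/(cμ) < 1
ρ = 30.8/(1 × 3.4) = 30.8/3.40 = 9.0588
Since 9.0588 ≥ 1, the system is UNSTABLE.
Queue grows without bound. Need μ > λ = 30.8.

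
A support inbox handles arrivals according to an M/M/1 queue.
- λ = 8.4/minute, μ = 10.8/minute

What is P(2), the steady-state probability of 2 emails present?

ρ = λ/μ = 8.4/10.8 = 0.7778
P(n) = (1-ρ)ρⁿ
P(2) = (1-0.7778) × 0.7778^2
P(2) = 0.2222 × 0.6050
P(2) = 0.1344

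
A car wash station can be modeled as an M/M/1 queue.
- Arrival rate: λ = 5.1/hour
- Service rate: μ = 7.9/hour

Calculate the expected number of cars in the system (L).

ρ = λ/μ = 5.1/7.9 = 0.6456
For M/M/1: L = λ/(μ-λ)
L = 5.1/(7.9-5.1) = 5.1/2.80
L = 1.8214 cars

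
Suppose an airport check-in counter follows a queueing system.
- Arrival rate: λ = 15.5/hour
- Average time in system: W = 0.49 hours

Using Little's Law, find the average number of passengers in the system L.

Little's Law: L = λW
L = 15.5 × 0.49 = 7.5950 passengers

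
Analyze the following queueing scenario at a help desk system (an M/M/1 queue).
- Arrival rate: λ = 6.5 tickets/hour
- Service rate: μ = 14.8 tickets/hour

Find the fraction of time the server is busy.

Server utilization: ρ = λ/μ
ρ = 6.5/14.8 = 0.4392
The server is busy 43.92% of the time.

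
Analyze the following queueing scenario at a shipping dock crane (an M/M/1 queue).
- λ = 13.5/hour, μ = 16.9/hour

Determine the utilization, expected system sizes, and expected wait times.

Step 1: ρ = λ/μ = 13.5/16.9 = 0.7988
Step 2: L = λ/(μ-λ) = 13.5/3.40 = 3.9706
Step 3: Lq = λ²/(μ(μ-λ)) = 182.25/(16.9×3.40) = 3.1718
Step 4: W = 1/(μ-λ) = 1/3.40 = 0.29412
Step 5: Wq = λ/(μ(μ-λ)) = 13.5/(16.9×3.40) = 0.2349
Step 6: P(0) = 1-ρ = 0.2012
Verify: L = λW = 13.5×0.29412 = 3.9706 ✔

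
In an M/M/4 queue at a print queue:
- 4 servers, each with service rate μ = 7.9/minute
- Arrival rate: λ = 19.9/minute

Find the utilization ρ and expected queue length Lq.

Traffic intensity: ρ = λ/(cμ) = 19.9/(4×7.9) = 0.6297
Since ρ = 0.6297 < 1, system is stable.
Offered load a = λ/μ = cρ = 19.9/7.9 = 2.5190
P₀ = [ Σₙ₌₀^3 aⁿ/n! + a^4/(4!(1-ρ)) ]⁻¹
Σ = a^0/0! + a^1/1! + a^2/2! + a^3/3! = 1.0000 + 2.5190 + 3.1726 + 2.6640 = 9.3556
a^4/(4!(1-ρ)) = 40.2628/(24 × 0.37025) = 4.5310
P₀ = 1/(9.3556 + 4.5310) = 0.07201
Lq = P₀·a^4·ρ / (4!(1-ρ)²) = 0.072012 × 40.2628 × 0.62975 / (24 × 0.13709) = 0.5550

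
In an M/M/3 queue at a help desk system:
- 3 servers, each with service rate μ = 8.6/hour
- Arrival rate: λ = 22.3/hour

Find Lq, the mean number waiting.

Traffic intensity: ρ = λ/(cμ) = 22.3/(3×8.6) = 0.8643
Since ρ = 0.8643 < 1, system is stable.
Offered load a = λ/μ = cρ = 22.3/8.6 = 2.5930
P₀ = [ Σₙ₌₀^2 aⁿ/n! + a^3/(3!(1-ρ)) ]⁻¹
Σ = a^0/0! + a^1/1! + a^2/2! = 1.0000 + 2.5930 + 3.3619 = 6.9549
a^3/(3!(1-ρ)) = 17.4349/(6 × 0.135659) = 21.4200
P₀ = 1/(6.9549 + 21.4200) = 0.03524
Lq = P₀·a^3·ρ / (3!(1-ρ)²) = 0.03524239 × 17.43489 × 0.8643411 / (6 × 0.01840334) = 4.8097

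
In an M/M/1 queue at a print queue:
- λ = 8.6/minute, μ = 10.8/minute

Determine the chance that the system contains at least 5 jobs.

ρ = λ/μ = 8.6/10.8 = 0.7963
P(N ≥ n) = ρⁿ
P(N ≥ 5) = 0.7963^5
P(N ≥ 5) = 0.3202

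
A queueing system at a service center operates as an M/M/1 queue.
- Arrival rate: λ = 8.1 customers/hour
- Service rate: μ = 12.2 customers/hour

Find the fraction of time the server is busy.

Server utilization: ρ = λ/μ
ρ = 8.1/12.2 = 0.6639
The server is busy 66.39% of the time.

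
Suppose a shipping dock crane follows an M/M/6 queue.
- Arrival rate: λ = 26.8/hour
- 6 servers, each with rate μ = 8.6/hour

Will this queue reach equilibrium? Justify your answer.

Stability requires ρ = λ/(cμ) < 1
ρ = 26.8/(6 × 8.6) = 26.8/51.60 = 0.5194
Since 0.5194 < 1, the system is STABLE.
The servers are busy 51.94% of the time.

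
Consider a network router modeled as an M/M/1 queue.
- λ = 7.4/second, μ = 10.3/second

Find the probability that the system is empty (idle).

ρ = λ/μ = 7.4/10.3 = 0.7184
P(0) = 1 - ρ = 1 - 0.7184 = 0.2816
The server is idle 28.16% of the time.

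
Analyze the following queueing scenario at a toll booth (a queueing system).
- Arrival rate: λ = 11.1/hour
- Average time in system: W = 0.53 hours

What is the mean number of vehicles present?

Little's Law: L = λW
L = 11.1 × 0.53 = 5.8830 vehicles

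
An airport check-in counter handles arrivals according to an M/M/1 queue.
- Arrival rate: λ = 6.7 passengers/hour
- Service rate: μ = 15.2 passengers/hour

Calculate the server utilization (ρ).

Server utilization: ρ = λ/μ
ρ = 6.7/15.2 = 0.4408
The server is busy 44.08% of the time.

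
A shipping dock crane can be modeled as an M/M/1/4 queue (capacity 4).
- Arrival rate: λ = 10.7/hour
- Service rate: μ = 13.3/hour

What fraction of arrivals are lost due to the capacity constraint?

ρ = λ/μ = 10.7/13.3 = 0.8045
P₀ = (1-ρ)/(1-ρ^(K+1)) = (1-0.8045)/(1-0.8045^5) = 0.1955/0.6630 = 0.2949
P_K = P₀×ρ^K = 0.2949 × 0.8045^4 = 0.2949 × 0.4189 = 0.1235
Blocking probability = 12.35%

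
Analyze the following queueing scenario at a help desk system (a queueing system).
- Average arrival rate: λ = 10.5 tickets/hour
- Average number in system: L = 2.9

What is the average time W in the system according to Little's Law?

Little's Law: L = λW, so W = L/λ
W = 2.9/10.5 = 0.2762 hours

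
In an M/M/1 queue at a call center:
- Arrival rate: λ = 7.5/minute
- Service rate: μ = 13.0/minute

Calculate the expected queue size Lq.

ρ = λ/μ = 7.5/13.0 = 0.5769
For M/M/1: Lq = λ²/(μ(μ-λ))
Lq = 56.25/(13.0 × 5.50)
Lq = 0.7867 calls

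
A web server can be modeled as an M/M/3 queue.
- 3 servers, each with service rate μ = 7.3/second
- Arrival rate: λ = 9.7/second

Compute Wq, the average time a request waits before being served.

Traffic intensity: ρ = λ/(cμ) = 9.7/(3×7.3) = 0.4429
Since ρ = 0.4429 < 1, system is stable.
Offered load a = λ/μ = cρ = 9.7/7.3 = 1.3288
P₀ = [ Σₙ₌₀^2 aⁿ/n! + a^3/(3!(1-ρ)) ]⁻¹
Σ = a^0/0! + a^1/1! + a^2/2! = 1.0000 + 1.3288 + 0.8828 = 3.2116
a^3/(3!(1-ρ)) = 2.3461/(6 × 0.5571) = 0.7019
P₀ = 1/(3.2116 + 0.7019) = 0.2555
Lq = P₀·a^3·ρ / (3!(1-ρ)²) = 0.2555 × 2.3461 × 0.4429 / (6 × 0.3103) = 0.1426
Wq = Lq/λ = 0.1426/9.7 = 0.01470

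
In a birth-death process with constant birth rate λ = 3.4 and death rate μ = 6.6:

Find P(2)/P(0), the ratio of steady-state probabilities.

For constant rates: P(n)/P(0) = (λ/μ)^n
P(2)/P(0) = (3.4/6.6)^2 = 0.5152^2 = 0.2654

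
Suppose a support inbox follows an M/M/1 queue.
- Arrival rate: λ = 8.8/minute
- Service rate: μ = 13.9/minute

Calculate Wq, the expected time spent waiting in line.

First, compute utilization: ρ = λ/μ = 8.8/13.9 = 0.6331
For M/M/1: Wq = λ/(μ(μ-λ))
Wq = 8.8/(13.9 × (13.9-8.8))
Wq = 8.8/(13.9 × 5.10)
Wq = 0.1241 minutes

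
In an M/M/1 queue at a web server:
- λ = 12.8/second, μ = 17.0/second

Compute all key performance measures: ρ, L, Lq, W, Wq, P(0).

Step 1: ρ = λ/μ = 12.8/17.0 = 0.7529
Step 2: L = λ/(μ-λ) = 12.8/4.20 = 3.0476
Step 3: Lq = λ²/(μ(μ-λ)) = 163.84/(17.0×4.20) = 2.2947
Step 4: W = 1/(μ-λ) = 1/4.20 = 0.238095
Step 5: Wq = λ/(μ(μ-λ)) = 12.8/(17.0×4.20) = 0.1793
Step 6: P(0) = 1-ρ = 0.2471
Verify: L = λW = 12.8×0.238095 = 3.0476 ✔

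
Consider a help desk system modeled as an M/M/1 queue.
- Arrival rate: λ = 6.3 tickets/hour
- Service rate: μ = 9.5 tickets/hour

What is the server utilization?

Server utilization: ρ = λ/μ
ρ = 6.3/9.5 = 0.6632
The server is busy 66.32% of the time.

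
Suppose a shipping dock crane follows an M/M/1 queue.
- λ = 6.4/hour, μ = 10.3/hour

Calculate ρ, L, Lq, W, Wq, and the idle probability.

Step 1: ρ = λ/μ = 6.4/10.3 = 0.6214
Step 2: L = λ/(μ-λ) = 6.4/3.90 = 1.6410
Step 3: Lq = λ²/(μ(μ-λ)) = 40.96/(10.3×3.90) = 1.0197
Step 4: W = 1/(μ-λ) = 1/3.90 = 0.2564
Step 5: Wq = λ/(μ(μ-λ)) = 6.4/(10.3×3.90) = 0.1593
Step 6: P(0) = 1-ρ = 0.3786
Verify: L = λW = 6.4×0.2564 = 1.6410 ✔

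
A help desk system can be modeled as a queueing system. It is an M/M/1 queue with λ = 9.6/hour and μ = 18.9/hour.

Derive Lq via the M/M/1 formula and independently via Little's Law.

Method 1 (direct): Lq = λ²/(μ(μ-λ)) = 92.16/(18.9 × 9.30) = 0.5243

Method 2 (Little's Law):
W = 1/(μ-λ) = 1/9.30 = 0.107527
Wq = W - 1/μ = 0.107527 - 0.0529101 = 0.054617
Lq = λWq = 9.6 × 0.054617 = 0.5243 ✔ (matches Method 1)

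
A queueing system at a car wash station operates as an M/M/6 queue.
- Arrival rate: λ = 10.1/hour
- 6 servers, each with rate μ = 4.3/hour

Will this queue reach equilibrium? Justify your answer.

Stability requires ρ = λ/(cμ) < 1
ρ = 10.1/(6 × 4.3) = 10.1/25.80 = 0.3915
Since 0.3915 < 1, the system is STABLE.
The servers are busy 39.15% of the time.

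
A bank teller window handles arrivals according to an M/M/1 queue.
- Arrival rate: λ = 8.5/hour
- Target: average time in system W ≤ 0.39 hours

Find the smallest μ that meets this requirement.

For M/M/1: W = 1/(μ-λ)
Need W ≤ 0.39, so 1/(μ-λ) ≤ 0.39
μ - λ ≥ 1/0.39 = 2.5641
μ ≥ 8.5 + 2.5641 = 11.0641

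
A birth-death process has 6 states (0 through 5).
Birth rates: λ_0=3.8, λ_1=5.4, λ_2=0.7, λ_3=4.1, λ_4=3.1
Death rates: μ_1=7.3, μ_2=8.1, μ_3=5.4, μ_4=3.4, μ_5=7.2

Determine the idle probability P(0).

Ratios P(n)/P(0) = (λ₀···λₙ₋₁)/(μ₁···μₙ):
P(1)/P(0) = (3.8)/(7.3) = 0.52055
P(2)/P(0) = (3.8×5.4)/(7.3×8.1) = 0.34703
P(3)/P(0) = (3.8×5.4×0.7)/(7.3×8.1×5.4) = 0.044986
P(4)/P(0) = (3.8×5.4×0.7×4.1)/(7.3×8.1×5.4×3.4) = 0.054247
P(5)/P(0) = (3.8×5.4×0.7×4.1×3.1)/(7.3×8.1×5.4×3.4×7.2) = 0.023357

Normalization: ∑ P(n) = 1
P(0) × (1.0000 + 0.52055 + 0.34703 + 0.044986 + 0.054247 + 0.023357) = 1
P(0) × 1.9902 = 1
P(0) = 1/1.9902 = 0.5025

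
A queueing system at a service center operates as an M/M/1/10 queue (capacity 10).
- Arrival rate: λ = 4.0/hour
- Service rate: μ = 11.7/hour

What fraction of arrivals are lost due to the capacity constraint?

ρ = λ/μ = 4.0/11.7 = 0.3419
P₀ = (1-ρ)/(1-ρ^(K+1)) = (1-0.3419)/(1-0.3419^11) = 0.6581/1.0000 = 0.6581
P_K = P₀×ρ^K = 0.65810 × 0.3419^10 = 0.65810 × 0.000021827 = 0.00001436
Blocking probability = 0.001436%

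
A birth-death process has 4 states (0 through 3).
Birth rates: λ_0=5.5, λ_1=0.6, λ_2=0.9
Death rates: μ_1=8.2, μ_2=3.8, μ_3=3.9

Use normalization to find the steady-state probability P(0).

Ratios P(n)/P(0) = (λ₀···λₙ₋₁)/(μ₁···μₙ):
P(1)/P(0) = (5.5)/(8.2) = 0.67073
P(2)/P(0) = (5.5×0.6)/(8.2×3.8) = 0.10591
P(3)/P(0) = (5.5×0.6×0.9)/(8.2×3.8×3.9) = 0.024440

Normalization: ∑ P(n) = 1
P(0) × (1.0000 + 0.67073 + 0.10591 + 0.024440) = 1
P(0) × 1.8011 = 1
P(0) = 1/1.8011 = 0.5552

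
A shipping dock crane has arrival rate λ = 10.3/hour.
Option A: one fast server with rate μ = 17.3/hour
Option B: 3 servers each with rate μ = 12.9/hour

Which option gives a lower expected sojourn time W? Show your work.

Option A: single server μ = 17.3 (M/M/1)
  ρ_A = 10.3/17.3 = 0.5954
  W_A = 1/(μ-λ) = 1/(17.3-10.3) = 1/7.00 = 0.1429

Option B: 3 servers μ = 12.9 (M/M/3)
  ρ_B = λ/(cμ) = 10.3/(3×12.9) = 0.2661
  Offered load a = λ/μ = cρ = 10.3/12.9 = 0.7984
  P₀ = [ Σₙ₌₀^2 aⁿ/n! + a^3/(3!(1-ρ)) ]⁻¹
  Σ = a^0/0! + a^1/1! + a^2/2! = 1.0000 + 0.7984 + 0.3188 = 2.1172
  a^3/(3!(1-ρ)) = 0.5090/(6 × 0.7339) = 0.1156
  P₀ = 1/(2.1172 + 0.1156) = 0.4479
  Lq = P₀·a^3·ρ / (3!(1-ρ)²) = 0.4479 × 0.5090 × 0.2661 / (6 × 0.5385) = 0.01878
  Wq_B = Lq/λ = 0.01878/10.3 = 0.001823
  W_B = Wq_B + 1/μ = 0.001823 + 0.07752 = 0.07934

Since W_B = 0.07934 < W_A = 0.1429, Option B (multiple servers) has the shorter time in system.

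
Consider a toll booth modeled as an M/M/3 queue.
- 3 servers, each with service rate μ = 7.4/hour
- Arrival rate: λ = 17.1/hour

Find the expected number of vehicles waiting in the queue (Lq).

Traffic intensity: ρ = λ/(cμ) = 17.1/(3×7.4) = 0.7703
Since ρ = 0.7703 < 1, system is stable.
Offered load a = λ/μ = cρ = 17.1/7.4 = 2.3108
P₀ = [ Σₙ₌₀^2 aⁿ/n! + a^3/(3!(1-ρ)) ]⁻¹
Σ = a^0/0! + a^1/1! + a^2/2! = 1.0000 + 2.3108 + 2.6699 = 5.9807
a^3/(3!(1-ρ)) = 12.3394/(6 × 0.22973) = 8.9521
P₀ = 1/(5.9807 + 8.9521) = 0.06697
Lq = P₀·a^3·ρ / (3!(1-ρ)²) = 0.06697 × 12.3394 × 0.7703 / (6 × 0.05278) = 2.0101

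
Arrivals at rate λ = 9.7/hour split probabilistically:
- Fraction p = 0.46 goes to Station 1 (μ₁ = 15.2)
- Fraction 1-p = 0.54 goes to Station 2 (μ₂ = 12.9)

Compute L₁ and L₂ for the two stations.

Effective rates: λ₁ = 9.7×0.46 = 4.462, λ₂ = 9.7×0.54 = 5.238
Station 1: ρ₁ = 4.462/15.2 = 0.29355, L₁ = ρ₁/(1-ρ₁) = 0.29355/(1-0.29355) = 0.4155
Station 2: ρ₂ = 5.238/12.9 = 0.40605, L₂ = ρ₂/(1-ρ₂) = 0.40605/(1-0.40605) = 0.6836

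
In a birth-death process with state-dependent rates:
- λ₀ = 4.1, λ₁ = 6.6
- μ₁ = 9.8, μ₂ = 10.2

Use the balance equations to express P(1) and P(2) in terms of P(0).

Balance equations:
State 0: λ₀P₀ = μ₁P₁ → P₁ = (λ₀/μ₁)P₀ = (4.1/9.8)P₀ = 0.4184P₀
State 1: P₂ = (λ₀λ₁)/(μ₁μ₂)P₀ = (4.1×6.6)/(9.8×10.2)P₀ = 0.2707P₀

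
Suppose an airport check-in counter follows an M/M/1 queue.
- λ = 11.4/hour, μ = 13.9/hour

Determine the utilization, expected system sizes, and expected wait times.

Step 1: ρ = λ/μ = 11.4/13.9 = 0.8201
Step 2: L = λ/(μ-λ) = 11.4/2.50 = 4.5600
Step 3: Lq = λ²/(μ(μ-λ)) = 129.96/(13.9×2.50) = 3.7399
Step 4: W = 1/(μ-λ) = 1/2.50 = 0.4000
Step 5: Wq = λ/(μ(μ-λ)) = 11.4/(13.9×2.50) = 0.3281
Step 6: P(0) = 1-ρ = 0.1799
Verify: L = λW = 11.4×0.4000 = 4.5600 ✔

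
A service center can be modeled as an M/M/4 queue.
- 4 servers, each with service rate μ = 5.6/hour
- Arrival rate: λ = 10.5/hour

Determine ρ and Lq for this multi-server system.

Traffic intensity: ρ = λ/(cμ) = 10.5/(4×5.6) = 0.4688
Since ρ = 0.4688 < 1, system is stable.
Offered load a = λ/μ = cρ = 10.5/5.6 = 1.8750
P₀ = [ Σₙ₌₀^3 aⁿ/n! + a^4/(4!(1-ρ)) ]⁻¹
Σ = a^0/0! + a^1/1! + a^2/2! + a^3/3! = 1.0000 + 1.8750 + 1.7578 + 1.0986 = 5.7314
a^4/(4!(1-ρ)) = 12.3596/(24 × 0.53125) = 0.9694
P₀ = 1/(5.7314 + 0.9694) = 0.1492
Lq = P₀·a^4·ρ / (4!(1-ρ)²) = 0.1492 × 12.3596 × 0.4688 / (24 × 0.2822) = 0.1276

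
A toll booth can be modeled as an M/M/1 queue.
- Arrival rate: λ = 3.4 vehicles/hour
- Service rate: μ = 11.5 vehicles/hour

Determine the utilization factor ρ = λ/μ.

Server utilization: ρ = λ/μ
ρ = 3.4/11.5 = 0.2957
The server is busy 29.57% of the time.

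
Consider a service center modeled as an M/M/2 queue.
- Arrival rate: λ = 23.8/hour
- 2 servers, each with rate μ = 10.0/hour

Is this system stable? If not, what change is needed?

Stability requires ρ = λ/(cμ) < 1
ρ = 23.8/(2 × 10.0) = 23.8/20.00 = 1.1900
Since 1.1900 ≥ 1, the system is UNSTABLE.
Need c > λ/μ = 23.8/10.0 = 2.38.
Minimum servers needed: c = 3.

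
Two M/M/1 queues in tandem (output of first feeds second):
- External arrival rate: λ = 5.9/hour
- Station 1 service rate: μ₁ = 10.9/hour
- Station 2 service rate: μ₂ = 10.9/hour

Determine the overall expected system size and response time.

By Jackson's theorem, each station behaves as independent M/M/1.
Station 1: ρ₁ = 5.9/10.9 = 0.5413, L₁ = ρ₁/(1-ρ₁) = λ/(μ₁-λ) = 5.9/5.00 = 1.1800
Station 2: ρ₂ = 5.9/10.9 = 0.5413, L₂ = ρ₂/(1-ρ₂) = λ/(μ₂-λ) = 5.9/5.00 = 1.1800
Total: L = L₁ + L₂ = 1.1800 + 1.1800 = 2.3600
W = L/λ = 2.3600/5.9 = 0.4000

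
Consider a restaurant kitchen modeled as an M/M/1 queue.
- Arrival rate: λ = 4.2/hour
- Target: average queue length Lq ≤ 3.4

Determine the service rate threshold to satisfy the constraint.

For M/M/1: Lq = λ²/(μ(μ-λ))
Need Lq ≤ 3.4, i.e. μ(μ-λ) ≥ λ²/3.4
μ² - 4.2μ - 17.64/3.4 ≥ 0  →  μ² - 4.2μ - 5.188235 ≥ 0
Quadratic formula (positive root): μ = [λ + √(λ² + 4×5.188235)]/2
Discriminant: 17.64 + 4×5.188235 = 38.3929, √38.3929 = 6.1962
μ ≥ (4.2 + 6.1962)/2 = 5.1981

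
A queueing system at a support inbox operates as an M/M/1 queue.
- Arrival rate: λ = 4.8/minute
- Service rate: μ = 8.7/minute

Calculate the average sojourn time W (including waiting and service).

First, compute utilization: ρ = λ/μ = 4.8/8.7 = 0.5517
For M/M/1: W = 1/(μ-λ)
W = 1/(8.7-4.8) = 1/3.90
W = 0.2564 minutes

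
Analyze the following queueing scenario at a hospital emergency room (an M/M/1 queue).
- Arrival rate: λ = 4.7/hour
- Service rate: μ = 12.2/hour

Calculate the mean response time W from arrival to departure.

First, compute utilization: ρ = λ/μ = 4.7/12.2 = 0.3852
For M/M/1: W = 1/(μ-λ)
W = 1/(12.2-4.7) = 1/7.50
W = 0.1333 hours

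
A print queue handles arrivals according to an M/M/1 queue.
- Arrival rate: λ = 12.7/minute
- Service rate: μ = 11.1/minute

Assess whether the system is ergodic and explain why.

Stability requires ρ = λ/(cμ) < 1
ρ = 12.7/(1 × 11.1) = 12.7/11.10 = 1.1441
Since 1.1441 ≥ 1, the system is UNSTABLE.
Queue grows without bound. Need μ > λ = 12.7.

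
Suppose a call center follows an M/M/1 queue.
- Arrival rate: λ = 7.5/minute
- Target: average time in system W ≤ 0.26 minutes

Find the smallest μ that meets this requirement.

For M/M/1: W = 1/(μ-λ)
Need W ≤ 0.26, so 1/(μ-λ) ≤ 0.26
μ - λ ≥ 1/0.26 = 3.8462
μ ≥ 7.5 + 3.8462 = 11.3462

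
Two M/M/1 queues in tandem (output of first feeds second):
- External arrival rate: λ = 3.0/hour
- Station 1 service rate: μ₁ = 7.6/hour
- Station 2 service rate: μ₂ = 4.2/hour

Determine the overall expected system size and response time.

By Jackson's theorem, each station behaves as independent M/M/1.
Station 1: ρ₁ = 3.0/7.6 = 0.3947, L₁ = ρ₁/(1-ρ₁) = λ/(μ₁-λ) = 3.0/4.60 = 0.6522
Station 2: ρ₂ = 3.0/4.2 = 0.7143, L₂ = ρ₂/(1-ρ₂) = λ/(μ₂-λ) = 3.0/1.20 = 2.5000
Total: L = L₁ + L₂ = 0.6522 + 2.5000 = 3.1522
W = L/λ = 3.1522/3.0 = 1.0507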